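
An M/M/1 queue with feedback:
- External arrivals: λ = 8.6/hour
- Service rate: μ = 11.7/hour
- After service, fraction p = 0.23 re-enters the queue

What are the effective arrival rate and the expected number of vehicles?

Effective arrival rate: λ_eff = λ/(1-p) = 8.6/(1-0.23) = 8.6/0.77 = 11.16883
ρ = λ_eff/μ = 11.16883/11.7 = 0.954601
L = ρ/(1-ρ) = 0.954601/(1-0.954601) = 21.0269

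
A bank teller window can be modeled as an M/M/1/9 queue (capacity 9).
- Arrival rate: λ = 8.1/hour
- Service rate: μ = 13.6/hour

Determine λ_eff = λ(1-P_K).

ρ = λ/μ = 8.1/13.6 = 0.595588
P₀ = (1-ρ)/(1-ρ^(K+1)) = (1-0.595588)/(1-0.595588^10) = 0.4044/0.9944 = 0.4067
P_K = P₀×ρ^K = 0.4067 × 0.595588^9 = 0.4067 × 0.009430 = 0.003835
λ_eff = λ(1-P_K) = 8.1 × (1 - 0.003835) = 8.1 × 0.99616 = 8.0689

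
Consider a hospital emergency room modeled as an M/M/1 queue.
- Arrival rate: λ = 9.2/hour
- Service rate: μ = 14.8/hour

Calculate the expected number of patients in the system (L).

ρ = λ/μ = 9.2/14.8 = 0.6216
For M/M/1: L = λ/(μ-λ)
L = 9.2/(14.8-9.2) = 9.2/5.60
L = 1.6429 patients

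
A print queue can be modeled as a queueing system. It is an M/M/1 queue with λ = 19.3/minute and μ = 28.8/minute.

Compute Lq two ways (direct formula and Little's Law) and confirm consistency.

Method 1 (direct): Lq = λ²/(μ(μ-λ)) = 372.49/(28.8 × 9.50) = 1.3614

Method 2 (Little's Law):
W = 1/(μ-λ) = 1/9.50 = 0.10526
Wq = W - 1/μ = 0.10526 - 0.034722 = 0.07054
Lq = λWq = 19.3 × 0.07054 = 1.3614 ✔ (matches Method 1)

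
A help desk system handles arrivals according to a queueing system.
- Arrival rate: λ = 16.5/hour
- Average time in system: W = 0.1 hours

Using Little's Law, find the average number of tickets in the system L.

Little's Law: L = λW
L = 16.5 × 0.1 = 1.6500 tickets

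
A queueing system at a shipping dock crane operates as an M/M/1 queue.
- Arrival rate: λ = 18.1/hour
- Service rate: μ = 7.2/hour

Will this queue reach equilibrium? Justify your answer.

Stability requires ρ = λ/(cμ) < 1
ρ = 18.1/(1 × 7.2) = 18.1/7.20 = 2.5139
Since 2.5139 ≥ 1, the system is UNSTABLE.
Queue grows without bound. Need μ > λ = 18.1.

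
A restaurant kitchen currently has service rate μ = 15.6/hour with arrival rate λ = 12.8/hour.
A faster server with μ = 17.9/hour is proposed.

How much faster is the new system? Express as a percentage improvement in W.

System 1: ρ₁ = 12.8/15.6 = 0.8205, W₁ = 1/(15.6-12.8) = 0.35714
System 2: ρ₂ = 12.8/17.9 = 0.7151, W₂ = 1/(17.9-12.8) = 0.19608
Improvement: (W₁-W₂)/W₁ = (0.35714-0.19608)/0.35714 = 45.10%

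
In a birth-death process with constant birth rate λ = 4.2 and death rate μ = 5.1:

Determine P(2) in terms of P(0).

For constant rates: P(n)/P(0) = (λ/μ)^n
P(2)/P(0) = (4.2/5.1)^2 = 0.8235^2 = 0.6782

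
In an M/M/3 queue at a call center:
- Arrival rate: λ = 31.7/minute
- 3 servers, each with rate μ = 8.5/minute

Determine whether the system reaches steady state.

Stability requires ρ = λ/(cμ) < 1
ρ = 31.7/(3 × 8.5) = 31.7/25.50 = 1.2431
Since 1.2431 ≥ 1, the system is UNSTABLE.
Need c > λ/μ = 31.7/8.5 = 3.73.
Minimum servers needed: c = 4.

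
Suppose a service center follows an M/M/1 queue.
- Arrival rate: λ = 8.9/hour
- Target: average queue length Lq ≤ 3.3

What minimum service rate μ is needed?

For M/M/1: Lq = λ²/(μ(μ-λ))
Need Lq ≤ 3.3, i.e. μ(μ-λ) ≥ λ²/3.3
μ² - 8.9μ - 79.21/3.3 ≥ 0  →  μ² - 8.9μ - 24.00303 ≥ 0
Quadratic formula (positive root): μ = [λ + √(λ² + 4×24.00303)]/2
Discriminant: 79.21 + 4×24.00303 = 175.2221, √175.2221 = 13.2371
μ ≥ (8.9 + 13.2371)/2 = 11.0686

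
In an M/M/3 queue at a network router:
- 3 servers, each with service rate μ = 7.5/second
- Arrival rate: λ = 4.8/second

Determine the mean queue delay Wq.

Traffic intensity: ρ = λ/(cμ) = 4.8/(3×7.5) = 0.2133
Since ρ = 0.2133 < 1, system is stable.
Offered load a = λ/μ = cρ = 4.8/7.5 = 0.6400
P₀ = [ Σₙ₌₀^2 aⁿ/n! + a^3/(3!(1-ρ)) ]⁻¹
Σ = a^0/0! + a^1/1! + a^2/2! = 1.0000 + 0.6400 + 0.2048 = 1.8448
a^3/(3!(1-ρ)) = 0.26214/(6 × 0.78667) = 0.05554
P₀ = 1/(1.8448 + 0.05554) = 0.5262
Lq = P₀·a^3·ρ / (3!(1-ρ)²) = 0.526222 × 0.262144 × 0.213333 / (6 × 0.618844) = 0.007926
Wq = Lq/λ = 0.007926/4.8 = 0.001651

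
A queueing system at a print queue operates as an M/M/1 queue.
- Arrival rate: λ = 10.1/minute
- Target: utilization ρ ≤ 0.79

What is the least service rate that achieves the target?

ρ = λ/μ, so μ = λ/ρ
μ ≥ 10.1/0.79 = 12.7848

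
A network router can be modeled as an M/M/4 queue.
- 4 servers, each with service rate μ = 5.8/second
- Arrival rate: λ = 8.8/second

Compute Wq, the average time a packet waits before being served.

Traffic intensity: ρ = λ/(cμ) = 8.8/(4×5.8) = 0.3793
Since ρ = 0.3793 < 1, system is stable.
Offered load a = λ/μ = cρ = 8.8/5.8 = 1.5172
P₀ = [ Σₙ₌₀^3 aⁿ/n! + a^4/(4!(1-ρ)) ]⁻¹
Σ = a^0/0! + a^1/1! + a^2/2! + a^3/3! = 1.00000 + 1.51724 + 1.15101 + 0.582120 = 4.2504
a^4/(4!(1-ρ)) = 5.2993/(24 × 0.6207) = 0.3557
P₀ = 1/(4.2504 + 0.3557) = 0.2171
Lq = P₀·a^4·ρ / (4!(1-ρ)²) = 0.21710 × 5.2993 × 0.37931 / (24 × 0.38526) = 0.04720
Wq = Lq/λ = 0.047197/8.8 = 0.005363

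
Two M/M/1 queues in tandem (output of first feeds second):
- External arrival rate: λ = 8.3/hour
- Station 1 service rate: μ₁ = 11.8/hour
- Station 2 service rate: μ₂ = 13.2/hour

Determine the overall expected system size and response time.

By Jackson's theorem, each station behaves as independent M/M/1.
Station 1: ρ₁ = 8.3/11.8 = 0.7034, L₁ = ρ₁/(1-ρ₁) = λ/(μ₁-λ) = 8.3/3.50 = 2.3714
Station 2: ρ₂ = 8.3/13.2 = 0.6288, L₂ = ρ₂/(1-ρ₂) = λ/(μ₂-λ) = 8.3/4.90 = 1.6939
Total: L = L₁ + L₂ = 2.3714 + 1.6939 = 4.0653
W = L/λ = 4.0653/8.3 = 0.4898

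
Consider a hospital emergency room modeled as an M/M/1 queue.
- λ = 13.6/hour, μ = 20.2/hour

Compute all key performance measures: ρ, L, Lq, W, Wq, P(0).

Step 1: ρ = λ/μ = 13.6/20.2 = 0.6733
Step 2: L = λ/(μ-λ) = 13.6/6.60 = 2.0606
Step 3: Lq = λ²/(μ(μ-λ)) = 184.96/(20.2×6.60) = 1.3873
Step 4: W = 1/(μ-λ) = 1/6.60 = 0.151515
Step 5: Wq = λ/(μ(μ-λ)) = 13.6/(20.2×6.60) = 0.1020
Step 6: P(0) = 1-ρ = 0.3267
Verify: L = λW = 13.6×0.151515 = 2.0606 ✔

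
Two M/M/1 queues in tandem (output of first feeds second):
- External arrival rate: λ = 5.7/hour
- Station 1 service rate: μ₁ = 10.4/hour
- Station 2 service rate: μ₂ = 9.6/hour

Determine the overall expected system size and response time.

By Jackson's theorem, each station behaves as independent M/M/1.
Station 1: ρ₁ = 5.7/10.4 = 0.5481, L₁ = ρ₁/(1-ρ₁) = λ/(μ₁-λ) = 5.7/4.70 = 1.2128
Station 2: ρ₂ = 5.7/9.6 = 0.5938, L₂ = ρ₂/(1-ρ₂) = λ/(μ₂-λ) = 5.7/3.90 = 1.4615
Total: L = L₁ + L₂ = 1.2128 + 1.4615 = 2.6743
W = L/λ = 2.6743/5.7 = 0.4692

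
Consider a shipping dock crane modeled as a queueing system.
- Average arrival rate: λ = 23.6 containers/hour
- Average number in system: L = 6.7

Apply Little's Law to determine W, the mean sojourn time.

Little's Law: L = λW, so W = L/λ
W = 6.7/23.6 = 0.2839 hours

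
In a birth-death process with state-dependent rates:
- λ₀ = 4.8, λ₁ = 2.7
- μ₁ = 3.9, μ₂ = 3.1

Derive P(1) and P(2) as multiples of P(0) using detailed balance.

Balance equations:
State 0: λ₀P₀ = μ₁P₁ → P₁ = (λ₀/μ₁)P₀ = (4.8/3.9)P₀ = 1.2308P₀
State 1: P₂ = (λ₀λ₁)/(μ₁μ₂)P₀ = (4.8×2.7)/(3.9×3.1)P₀ = 1.0720P₀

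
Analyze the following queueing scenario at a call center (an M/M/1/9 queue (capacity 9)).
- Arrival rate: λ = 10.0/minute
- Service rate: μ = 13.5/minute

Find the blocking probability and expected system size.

ρ = λ/μ = 10.0/13.5 = 0.74074
P₀ = (1-ρ)/(1-ρ^(K+1)) = (1-0.74074)/(1-0.74074^10) = 0.25926/0.95027 = 0.2728
P_K = P₀×ρ^K = 0.2728 × 0.74074^9 = 0.2728 × 0.06714 = 0.01832
Blocking probability P_9 = 0.01832 (1.83%)
L = ρ[1 - (K+1)ρ^K + Kρ^(K+1)] / [(1-ρ)(1-ρ^(K+1))]
L = 0.74074 × (1 - 10×0.067142 + 9×0.049735) / ((1 - 0.74074) × (1 - 0.049735)) = 2.3338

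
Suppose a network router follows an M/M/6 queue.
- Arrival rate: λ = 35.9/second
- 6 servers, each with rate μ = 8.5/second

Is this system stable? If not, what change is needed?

Stability requires ρ = λ/(cμ) < 1
ρ = 35.9/(6 × 8.5) = 35.9/51.00 = 0.7039
Since 0.7039 < 1, the system is STABLE.
The servers are busy 70.39% of the time.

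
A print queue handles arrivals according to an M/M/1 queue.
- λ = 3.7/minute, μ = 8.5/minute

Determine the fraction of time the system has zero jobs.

ρ = λ/μ = 3.7/8.5 = 0.4353
P(0) = 1 - ρ = 1 - 0.4353 = 0.5647
The server is idle 56.47% of the time.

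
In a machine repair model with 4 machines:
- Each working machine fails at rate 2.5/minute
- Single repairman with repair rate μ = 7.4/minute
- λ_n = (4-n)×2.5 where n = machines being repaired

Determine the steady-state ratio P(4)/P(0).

P(4)/P(0) = ∏_{i=0}^{4-1} λ_i/μ_{i+1}
= (4-0)×2.5/7.4 × (4-1)×2.5/7.4 × (4-2)×2.5/7.4 × (4-3)×2.5/7.4
= 0.3126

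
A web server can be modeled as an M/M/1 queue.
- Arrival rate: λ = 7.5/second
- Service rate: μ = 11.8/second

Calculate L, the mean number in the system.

ρ = λ/μ = 7.5/11.8 = 0.6356
For M/M/1: L = λ/(μ-λ)
L = 7.5/(11.8-7.5) = 7.5/4.30
L = 1.7442 requests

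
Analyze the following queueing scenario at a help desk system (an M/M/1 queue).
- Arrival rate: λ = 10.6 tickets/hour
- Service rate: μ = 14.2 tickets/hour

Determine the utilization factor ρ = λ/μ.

Server utilization: ρ = λ/μ
ρ = 10.6/14.2 = 0.7465
The server is busy 74.65% of the time.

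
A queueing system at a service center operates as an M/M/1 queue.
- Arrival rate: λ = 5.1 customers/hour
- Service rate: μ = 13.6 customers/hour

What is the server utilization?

Server utilization: ρ = λ/μ
ρ = 5.1/13.6 = 0.3750
The server is busy 37.50% of the time.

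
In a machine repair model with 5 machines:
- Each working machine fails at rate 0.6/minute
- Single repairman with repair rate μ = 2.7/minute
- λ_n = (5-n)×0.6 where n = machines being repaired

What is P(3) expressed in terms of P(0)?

P(3)/P(0) = ∏_{i=0}^{3-1} λ_i/μ_{i+1}
= (5-0)×0.6/2.7 × (5-1)×0.6/2.7 × (5-2)×0.6/2.7
= 0.6584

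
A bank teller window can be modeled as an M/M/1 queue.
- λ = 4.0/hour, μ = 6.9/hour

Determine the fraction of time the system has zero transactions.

ρ = λ/μ = 4.0/6.9 = 0.5797
P(0) = 1 - ρ = 1 - 0.5797 = 0.4203
The server is idle 42.03% of the time.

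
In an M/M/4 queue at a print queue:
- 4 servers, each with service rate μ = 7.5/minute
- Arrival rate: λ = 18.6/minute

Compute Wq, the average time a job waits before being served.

Traffic intensity: ρ = λ/(cμ) = 18.6/(4×7.5) = 0.6200
Since ρ = 0.6200 < 1, system is stable.
Offered load a = λ/μ = cρ = 18.6/7.5 = 2.4800
P₀ = [ Σₙ₌₀^3 aⁿ/n! + a^4/(4!(1-ρ)) ]⁻¹
Σ = a^0/0! + a^1/1! + a^2/2! + a^3/3! = 1.0000 + 2.4800 + 3.0752 + 2.5422 = 9.0974
a^4/(4!(1-ρ)) = 37.8274/(24 × 0.3800) = 4.1477
P₀ = 1/(9.0974 + 4.1477) = 0.07550
Lq = P₀·a^4·ρ / (4!(1-ρ)²) = 0.07550 × 37.8274 × 0.6200 / (24 × 0.1444) = 0.5109
Wq = Lq/λ = 0.5109/18.6 = 0.02747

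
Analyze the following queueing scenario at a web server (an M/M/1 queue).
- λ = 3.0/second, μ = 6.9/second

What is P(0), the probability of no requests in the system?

ρ = λ/μ = 3.0/6.9 = 0.4348
P(0) = 1 - ρ = 1 - 0.4348 = 0.5652
The server is idle 56.52% of the time.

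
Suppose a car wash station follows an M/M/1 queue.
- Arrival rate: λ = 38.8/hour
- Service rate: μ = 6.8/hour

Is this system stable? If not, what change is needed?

Stability requires ρ = λ/(cμ) < 1
ρ = 38.8/(1 × 6.8) = 38.8/6.80 = 5.7059
Since 5.7059 ≥ 1, the system is UNSTABLE.
Queue grows without bound. Need μ > λ = 38.8.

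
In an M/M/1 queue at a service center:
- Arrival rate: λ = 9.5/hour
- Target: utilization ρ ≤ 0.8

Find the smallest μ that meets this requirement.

ρ = λ/μ, so μ = λ/ρ
μ ≥ 9.5/0.8 = 11.8750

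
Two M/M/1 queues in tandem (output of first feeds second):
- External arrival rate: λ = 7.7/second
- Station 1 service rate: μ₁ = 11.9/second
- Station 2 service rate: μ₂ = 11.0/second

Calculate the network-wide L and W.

By Jackson's theorem, each station behaves as independent M/M/1.
Station 1: ρ₁ = 7.7/11.9 = 0.6471, L₁ = ρ₁/(1-ρ₁) = λ/(μ₁-λ) = 7.7/4.20 = 1.83333
Station 2: ρ₂ = 7.7/11.0 = 0.7000, L₂ = ρ₂/(1-ρ₂) = λ/(μ₂-λ) = 7.7/3.30 = 2.33333
Total: L = L₁ + L₂ = 1.83333 + 2.33333 = 4.1667
W = L/λ = 4.1667/7.7 = 0.5411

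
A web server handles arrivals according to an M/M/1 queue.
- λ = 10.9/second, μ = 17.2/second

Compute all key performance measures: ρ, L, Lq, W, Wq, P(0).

Step 1: ρ = λ/μ = 10.9/17.2 = 0.6337
Step 2: L = λ/(μ-λ) = 10.9/6.30 = 1.7302
Step 3: Lq = λ²/(μ(μ-λ)) = 118.81/(17.2×6.30) = 1.0964
Step 4: W = 1/(μ-λ) = 1/6.30 = 0.15873
Step 5: Wq = λ/(μ(μ-λ)) = 10.9/(17.2×6.30) = 0.1006
Step 6: P(0) = 1-ρ = 0.3663
Verify: L = λW = 10.9×0.15873 = 1.7302 ✔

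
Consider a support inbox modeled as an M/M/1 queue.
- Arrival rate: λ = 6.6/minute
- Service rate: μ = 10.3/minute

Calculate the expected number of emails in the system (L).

ρ = λ/μ = 6.6/10.3 = 0.6408
For M/M/1: L = λ/(μ-λ)
L = 6.6/(10.3-6.6) = 6.6/3.70
L = 1.7838 emails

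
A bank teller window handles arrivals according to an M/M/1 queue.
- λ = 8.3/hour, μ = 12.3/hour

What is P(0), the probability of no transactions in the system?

ρ = λ/μ = 8.3/12.3 = 0.6748
P(0) = 1 - ρ = 1 - 0.6748 = 0.3252
The server is idle 32.52% of the time.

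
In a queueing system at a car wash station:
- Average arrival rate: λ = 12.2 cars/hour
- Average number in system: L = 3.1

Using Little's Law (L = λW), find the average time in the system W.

Little's Law: L = λW, so W = L/λ
W = 3.1/12.2 = 0.2541 hours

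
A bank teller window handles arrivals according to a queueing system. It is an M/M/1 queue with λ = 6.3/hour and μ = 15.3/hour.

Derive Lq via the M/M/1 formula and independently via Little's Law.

Method 1 (direct): Lq = λ²/(μ(μ-λ)) = 39.69/(15.3 × 9.00) = 0.2882

Method 2 (Little's Law):
W = 1/(μ-λ) = 1/9.00 = 0.11111
Wq = W - 1/μ = 0.11111 - 0.065359 = 0.04575
Lq = λWq = 6.3 × 0.04575 = 0.2882 ✔ (matches Method 1)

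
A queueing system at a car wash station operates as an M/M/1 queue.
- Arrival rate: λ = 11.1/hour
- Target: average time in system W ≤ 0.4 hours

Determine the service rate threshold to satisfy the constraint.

For M/M/1: W = 1/(μ-λ)
Need W ≤ 0.4, so 1/(μ-λ) ≤ 0.4
μ - λ ≥ 1/0.4 = 2.5000
μ ≥ 11.1 + 2.5000 = 13.6000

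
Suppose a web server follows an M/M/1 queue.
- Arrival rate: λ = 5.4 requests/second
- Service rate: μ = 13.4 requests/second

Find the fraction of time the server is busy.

Server utilization: ρ = λ/μ
ρ = 5.4/13.4 = 0.4030
The server is busy 40.30% of the time.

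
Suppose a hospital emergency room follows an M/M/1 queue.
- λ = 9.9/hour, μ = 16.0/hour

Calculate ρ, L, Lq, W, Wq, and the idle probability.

Step 1: ρ = λ/μ = 9.9/16.0 = 0.6188
Step 2: L = λ/(μ-λ) = 9.9/6.10 = 1.6230
Step 3: Lq = λ²/(μ(μ-λ)) = 98.01/(16.0×6.10) = 1.0042
Step 4: W = 1/(μ-λ) = 1/6.10 = 0.1639344
Step 5: Wq = λ/(μ(μ-λ)) = 9.9/(16.0×6.10) = 0.1014
Step 6: P(0) = 1-ρ = 0.3812
Verify: L = λW = 9.9×0.1639344 = 1.6230 ✔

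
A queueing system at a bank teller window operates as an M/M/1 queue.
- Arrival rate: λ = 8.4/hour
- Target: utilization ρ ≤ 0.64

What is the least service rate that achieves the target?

ρ = λ/μ, so μ = λ/ρ
μ ≥ 8.4/0.64 = 13.1250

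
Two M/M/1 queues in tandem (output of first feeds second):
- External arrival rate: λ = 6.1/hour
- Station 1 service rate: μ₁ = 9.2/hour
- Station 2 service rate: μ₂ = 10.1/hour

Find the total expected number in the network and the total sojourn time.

By Jackson's theorem, each station behaves as independent M/M/1.
Station 1: ρ₁ = 6.1/9.2 = 0.6630, L₁ = ρ₁/(1-ρ₁) = λ/(μ₁-λ) = 6.1/3.10 = 1.9677
Station 2: ρ₂ = 6.1/10.1 = 0.6040, L₂ = ρ₂/(1-ρ₂) = λ/(μ₂-λ) = 6.1/4.00 = 1.5250
Total: L = L₁ + L₂ = 1.9677 + 1.5250 = 3.4927
W = L/λ = 3.4927/6.1 = 0.5726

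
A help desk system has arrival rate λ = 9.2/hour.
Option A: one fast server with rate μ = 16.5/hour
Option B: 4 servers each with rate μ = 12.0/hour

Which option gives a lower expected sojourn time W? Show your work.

Option A: single server μ = 16.5 (M/M/1)
  ρ_A = 9.2/16.5 = 0.5576
  W_A = 1/(μ-λ) = 1/(16.5-9.2) = 1/7.30 = 0.1370

Option B: 4 servers μ = 12.0 (M/M/4)
  ρ_B = λ/(cμ) = 9.2/(4×12.0) = 0.1917
  Offered load a = λ/μ = cρ = 9.2/12.0 = 0.7667
  P₀ = [ Σₙ₌₀^3 aⁿ/n! + a^4/(4!(1-ρ)) ]⁻¹
  Σ = a^0/0! + a^1/1! + a^2/2! + a^3/3! = 1.0000 + 0.7667 + 0.2939 + 0.07510 = 2.1357
  a^4/(4!(1-ρ)) = 0.3455/(24 × 0.8083) = 0.01781
  P₀ = 1/(2.1357 + 0.01781) = 0.4644
  Lq = P₀·a^4·ρ / (4!(1-ρ)²) = 0.4644 × 0.3455 × 0.1917 / (24 × 0.6534) = 0.001961
  Wq_B = Lq/λ = 0.0019608/9.2 = 0.00021313
  W_B = Wq_B + 1/μ = 0.00021313 + 0.083333 = 0.08355

Since W_B = 0.08355 < W_A = 0.1370, Option B (multiple servers) has the shorter time in system.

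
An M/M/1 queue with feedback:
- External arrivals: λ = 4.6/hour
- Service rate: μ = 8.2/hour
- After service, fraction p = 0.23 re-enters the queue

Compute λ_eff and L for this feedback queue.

Effective arrival rate: λ_eff = λ/(1-p) = 4.6/(1-0.23) = 4.6/0.77 = 5.9740
ρ = λ_eff/μ = 5.9740/8.2 = 0.72854
L = ρ/(1-ρ) = 0.72854/(1-0.72854) = 2.6838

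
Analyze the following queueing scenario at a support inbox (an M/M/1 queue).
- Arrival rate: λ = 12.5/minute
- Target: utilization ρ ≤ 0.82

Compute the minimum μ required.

ρ = λ/μ, so μ = λ/ρ
μ ≥ 12.5/0.82 = 15.2439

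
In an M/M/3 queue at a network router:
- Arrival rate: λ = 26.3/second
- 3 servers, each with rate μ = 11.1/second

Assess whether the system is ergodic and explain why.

Stability requires ρ = λ/(cμ) < 1
ρ = 26.3/(3 × 11.1) = 26.3/33.30 = 0.7898
Since 0.7898 < 1, the system is STABLE.
The servers are busy 78.98% of the time.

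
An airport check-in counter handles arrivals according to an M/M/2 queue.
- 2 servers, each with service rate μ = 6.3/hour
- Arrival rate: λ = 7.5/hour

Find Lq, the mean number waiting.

Traffic intensity: ρ = λ/(cμ) = 7.5/(2×6.3) = 0.5952
Since ρ = 0.5952 < 1, system is stable.
Offered load a = λ/μ = cρ = 7.5/6.3 = 1.1905
P₀ = [ Σₙ₌₀^1 aⁿ/n! + a^2/(2!(1-ρ)) ]⁻¹
Σ = a^0/0! + a^1/1! = 1.0000 + 1.1905 = 2.1905
a^2/(2!(1-ρ)) = 1.4172/(2 × 0.40476) = 1.7507
P₀ = 1/(2.1905 + 1.7507) = 0.2537
Lq = P₀·a^2·ρ / (2!(1-ρ)²) = 0.2537 × 1.4172 × 0.5952 / (2 × 0.1638) = 0.6532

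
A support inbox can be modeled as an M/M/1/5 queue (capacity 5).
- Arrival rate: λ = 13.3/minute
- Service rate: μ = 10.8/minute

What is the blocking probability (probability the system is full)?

ρ = λ/μ = 13.3/10.8 = 1.23148
P₀ = (1-ρ)/(1-ρ^(K+1)) = (1-1.23148)/(1-1.23148^6) = -0.23148/-2.4879 = 0.09304
P_K = P₀×ρ^K = 0.09304 × 1.23148^5 = 0.09304 × 2.8323 = 0.2635
Blocking probability = 26.35%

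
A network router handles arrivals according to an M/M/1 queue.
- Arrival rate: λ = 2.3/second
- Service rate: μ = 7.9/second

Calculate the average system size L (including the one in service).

ρ = λ/μ = 2.3/7.9 = 0.2911
For M/M/1: L = λ/(μ-λ)
L = 2.3/(7.9-2.3) = 2.3/5.60
L = 0.4107 packets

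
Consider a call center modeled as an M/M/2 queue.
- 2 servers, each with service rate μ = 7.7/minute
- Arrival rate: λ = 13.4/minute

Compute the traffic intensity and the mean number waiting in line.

Traffic intensity: ρ = λ/(cμ) = 13.4/(2×7.7) = 0.8701
Since ρ = 0.8701 < 1, system is stable.
Offered load a = λ/μ = cρ = 13.4/7.7 = 1.7403
P₀ = [ Σₙ₌₀^1 aⁿ/n! + a^2/(2!(1-ρ)) ]⁻¹
Σ = a^0/0! + a^1/1! = 1.0000 + 1.7403 = 2.7403
a^2/(2!(1-ρ)) = 3.0285/(2 × 0.12987) = 11.6597
P₀ = 1/(2.7403 + 11.6597) = 0.06944
Lq = P₀·a^2·ρ / (2!(1-ρ)²) = 0.0694444 × 3.02850 × 0.870130 / (2 × 0.0168663) = 5.4250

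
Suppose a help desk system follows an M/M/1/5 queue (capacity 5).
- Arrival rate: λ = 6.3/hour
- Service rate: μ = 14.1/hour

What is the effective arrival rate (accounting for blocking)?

ρ = λ/μ = 6.3/14.1 = 0.44681
P₀ = (1-ρ)/(1-ρ^(K+1)) = (1-0.44681)/(1-0.44681^6) = 0.55319/0.99204 = 0.5576
P_K = P₀×ρ^K = 0.55763 × 0.44681^5 = 0.55763 × 0.017808 = 0.009930
λ_eff = λ(1-P_K) = 6.3 × (1 - 0.009930) = 6.3 × 0.99007 = 6.2374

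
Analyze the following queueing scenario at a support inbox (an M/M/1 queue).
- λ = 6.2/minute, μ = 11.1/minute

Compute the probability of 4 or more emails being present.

ρ = λ/μ = 6.2/11.1 = 0.55856
P(N ≥ n) = ρⁿ
P(N ≥ 4) = 0.55856^4
P(N ≥ 4) = 0.09734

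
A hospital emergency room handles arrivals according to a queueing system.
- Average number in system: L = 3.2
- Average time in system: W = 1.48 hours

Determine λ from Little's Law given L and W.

Little's Law: L = λW, so λ = L/W
λ = 3.2/1.48 = 2.1622 patients/hour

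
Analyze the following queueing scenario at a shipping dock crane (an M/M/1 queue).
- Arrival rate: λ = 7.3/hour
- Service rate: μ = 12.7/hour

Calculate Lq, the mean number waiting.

ρ = λ/μ = 7.3/12.7 = 0.5748
For M/M/1: Lq = λ²/(μ(μ-λ))
Lq = 53.29/(12.7 × 5.40)
Lq = 0.7770 containers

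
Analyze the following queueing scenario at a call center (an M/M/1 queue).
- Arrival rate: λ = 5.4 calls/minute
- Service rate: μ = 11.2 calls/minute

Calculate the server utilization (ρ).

Server utilization: ρ = λ/μ
ρ = 5.4/11.2 = 0.4821
The server is busy 48.21% of the time.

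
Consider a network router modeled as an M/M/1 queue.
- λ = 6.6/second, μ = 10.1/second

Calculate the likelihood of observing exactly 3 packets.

ρ = λ/μ = 6.6/10.1 = 0.6535
P(n) = (1-ρ)ρⁿ
P(3) = (1-0.6535) × 0.6535^3
P(3) = 0.34650 × 0.27909
P(3) = 0.09670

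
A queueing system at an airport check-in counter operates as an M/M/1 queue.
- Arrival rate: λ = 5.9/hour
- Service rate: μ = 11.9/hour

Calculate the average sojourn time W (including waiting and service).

First, compute utilization: ρ = λ/μ = 5.9/11.9 = 0.4958
For M/M/1: W = 1/(μ-λ)
W = 1/(11.9-5.9) = 1/6.00
W = 0.1667 hours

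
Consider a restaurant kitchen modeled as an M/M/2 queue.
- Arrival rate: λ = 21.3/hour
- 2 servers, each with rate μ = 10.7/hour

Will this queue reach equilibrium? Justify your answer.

Stability requires ρ = λ/(cμ) < 1
ρ = 21.3/(2 × 10.7) = 21.3/21.40 = 0.9953
Since 0.9953 < 1, the system is STABLE.
The servers are busy 99.53% of the time.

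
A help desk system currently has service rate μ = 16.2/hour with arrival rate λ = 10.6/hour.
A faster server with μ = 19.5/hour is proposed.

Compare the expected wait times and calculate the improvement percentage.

System 1: ρ₁ = 10.6/16.2 = 0.6543, W₁ = 1/(16.2-10.6) = 0.17857
System 2: ρ₂ = 10.6/19.5 = 0.5436, W₂ = 1/(19.5-10.6) = 0.11236
Improvement: (W₁-W₂)/W₁ = (0.17857-0.11236)/0.17857 = 37.08%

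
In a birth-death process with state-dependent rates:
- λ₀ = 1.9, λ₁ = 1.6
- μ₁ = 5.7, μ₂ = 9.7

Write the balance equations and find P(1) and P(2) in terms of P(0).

Balance equations:
State 0: λ₀P₀ = μ₁P₁ → P₁ = (λ₀/μ₁)P₀ = (1.9/5.7)P₀ = 0.3333P₀
State 1: P₂ = (λ₀λ₁)/(μ₁μ₂)P₀ = (1.9×1.6)/(5.7×9.7)P₀ = 0.05498P₀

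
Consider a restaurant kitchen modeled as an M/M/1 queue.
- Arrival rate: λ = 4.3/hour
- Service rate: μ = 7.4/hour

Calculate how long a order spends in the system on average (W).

First, compute utilization: ρ = λ/μ = 4.3/7.4 = 0.5811
For M/M/1: W = 1/(μ-λ)
W = 1/(7.4-4.3) = 1/3.10
W = 0.3226 hours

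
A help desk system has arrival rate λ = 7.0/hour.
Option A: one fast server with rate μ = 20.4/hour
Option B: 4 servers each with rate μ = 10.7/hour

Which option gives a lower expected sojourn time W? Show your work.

Option A: single server μ = 20.4 (M/M/1)
  ρ_A = 7.0/20.4 = 0.3431
  W_A = 1/(μ-λ) = 1/(20.4-7.0) = 1/13.40 = 0.07463

Option B: 4 servers μ = 10.7 (M/M/4)
  ρ_B = λ/(cμ) = 7.0/(4×10.7) = 0.1636
  Offered load a = λ/μ = cρ = 7.0/10.7 = 0.6542
  P₀ = [ Σₙ₌₀^3 aⁿ/n! + a^4/(4!(1-ρ)) ]⁻¹
  Σ = a^0/0! + a^1/1! + a^2/2! + a^3/3! = 1.0000 + 0.6542 + 0.2140 + 0.04667 = 1.9149
  a^4/(4!(1-ρ)) = 0.18317/(24 × 0.83645) = 0.009124
  P₀ = 1/(1.91486 + 0.00912445) = 0.5198
  Lq = P₀·a^4·ρ / (4!(1-ρ)²) = 0.51975 × 0.18317 × 0.16355 / (24 × 0.69965) = 0.0009273
  Wq_B = Lq/λ = 0.0009273/7.0 = 0.0001325
  W_B = Wq_B + 1/μ = 0.0001325 + 0.09346 = 0.09359

Since W_A = 0.07463 < W_B = 0.09359, Option A (single fast server) has the shorter time in system.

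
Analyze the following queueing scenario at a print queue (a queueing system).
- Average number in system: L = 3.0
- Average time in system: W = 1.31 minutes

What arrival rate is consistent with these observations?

Little's Law: L = λW, so λ = L/W
λ = 3.0/1.31 = 2.2901 jobs/minute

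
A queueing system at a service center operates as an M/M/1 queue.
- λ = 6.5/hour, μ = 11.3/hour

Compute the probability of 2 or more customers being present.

ρ = λ/μ = 6.5/11.3 = 0.5752
P(N ≥ n) = ρⁿ
P(N ≥ 2) = 0.5752^2
P(N ≥ 2) = 0.3309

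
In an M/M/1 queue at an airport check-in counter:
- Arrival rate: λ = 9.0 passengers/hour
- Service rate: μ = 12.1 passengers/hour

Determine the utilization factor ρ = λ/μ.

Server utilization: ρ = λ/μ
ρ = 9.0/12.1 = 0.7438
The server is busy 74.38% of the time.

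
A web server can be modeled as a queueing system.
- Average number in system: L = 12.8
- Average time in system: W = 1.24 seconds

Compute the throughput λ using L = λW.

Little's Law: L = λW, so λ = L/W
λ = 12.8/1.24 = 10.3226 requests/second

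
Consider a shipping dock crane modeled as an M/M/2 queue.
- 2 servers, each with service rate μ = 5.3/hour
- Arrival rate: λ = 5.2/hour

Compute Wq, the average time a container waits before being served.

Traffic intensity: ρ = λ/(cμ) = 5.2/(2×5.3) = 0.4906
Since ρ = 0.4906 < 1, system is stable.
Offered load a = λ/μ = cρ = 5.2/5.3 = 0.9811
P₀ = [ Σₙ₌₀^1 aⁿ/n! + a^2/(2!(1-ρ)) ]⁻¹
Σ = a^0/0! + a^1/1! = 1.0000 + 0.9811 = 1.9811
a^2/(2!(1-ρ)) = 0.9626/(2 × 0.5094) = 0.9448
P₀ = 1/(1.9811 + 0.9448) = 0.3418
Lq = P₀·a^2·ρ / (2!(1-ρ)²) = 0.34177 × 0.96262 × 0.49057 / (2 × 0.25952) = 0.3109
Wq = Lq/λ = 0.31094/5.2 = 0.05980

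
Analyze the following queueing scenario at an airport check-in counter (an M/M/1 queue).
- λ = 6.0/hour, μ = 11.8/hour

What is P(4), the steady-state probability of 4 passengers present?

ρ = λ/μ = 6.0/11.8 = 0.5085
P(n) = (1-ρ)ρⁿ
P(4) = (1-0.5085) × 0.5085^4
P(4) = 0.4915 × 0.06686
P(4) = 0.03286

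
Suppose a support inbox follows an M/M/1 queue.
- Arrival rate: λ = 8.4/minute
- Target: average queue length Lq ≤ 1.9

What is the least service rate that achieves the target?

For M/M/1: Lq = λ²/(μ(μ-λ))
Need Lq ≤ 1.9, i.e. μ(μ-λ) ≥ λ²/1.9
μ² - 8.4μ - 70.56/1.9 ≥ 0  →  μ² - 8.4μ - 37.13684 ≥ 0
Quadratic formula (positive root): μ = [λ + √(λ² + 4×37.13684)]/2
Discriminant: 70.56 + 4×37.13684 = 219.1074, √219.1074 = 14.80228
μ ≥ (8.4 + 14.80228)/2 = 11.6011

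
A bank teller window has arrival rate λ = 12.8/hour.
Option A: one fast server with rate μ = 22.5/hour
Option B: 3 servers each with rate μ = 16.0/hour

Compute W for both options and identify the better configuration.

Option A: single server μ = 22.5 (M/M/1)
  ρ_A = 12.8/22.5 = 0.5689
  W_A = 1/(μ-λ) = 1/(22.5-12.8) = 1/9.70 = 0.1031

Option B: 3 servers μ = 16.0 (M/M/3)
  ρ_B = λ/(cμ) = 12.8/(3×16.0) = 0.2667
  Offered load a = λ/μ = cρ = 12.8/16.0 = 0.8000
  P₀ = [ Σₙ₌₀^2 aⁿ/n! + a^3/(3!(1-ρ)) ]⁻¹
  Σ = a^0/0! + a^1/1! + a^2/2! = 1.0000 + 0.8000 + 0.3200 = 2.1200
  a^3/(3!(1-ρ)) = 0.5120/(6 × 0.7333) = 0.1164
  P₀ = 1/(2.1200 + 0.11636) = 0.4472
  Lq = P₀·a^3·ρ / (3!(1-ρ)²) = 0.4472 × 0.5120 × 0.2667 / (6 × 0.5378) = 0.01892
  Wq_B = Lq/λ = 0.01892/12.8 = 0.001478
  W_B = Wq_B + 1/μ = 0.001478 + 0.06250 = 0.06398

Since W_B = 0.06398 < W_A = 0.1031, Option B (multiple servers) has the shorter time in system.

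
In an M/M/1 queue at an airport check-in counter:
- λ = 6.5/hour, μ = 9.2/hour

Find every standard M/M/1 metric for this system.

Step 1: ρ = λ/μ = 6.5/9.2 = 0.7065
Step 2: L = λ/(μ-λ) = 6.5/2.70 = 2.4074
Step 3: Lq = λ²/(μ(μ-λ)) = 42.25/(9.2×2.70) = 1.7009
Step 4: W = 1/(μ-λ) = 1/2.70 = 0.37037
Step 5: Wq = λ/(μ(μ-λ)) = 6.5/(9.2×2.70) = 0.2617
Step 6: P(0) = 1-ρ = 0.2935
Verify: L = λW = 6.5×0.37037 = 2.4074 ✔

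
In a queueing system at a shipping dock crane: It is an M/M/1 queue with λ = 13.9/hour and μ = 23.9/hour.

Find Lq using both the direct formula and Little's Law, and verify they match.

Method 1 (direct): Lq = λ²/(μ(μ-λ)) = 193.21/(23.9 × 10.00) = 0.8084

Method 2 (Little's Law):
W = 1/(μ-λ) = 1/10.00 = 0.1000
Wq = W - 1/μ = 0.1000 - 0.04184 = 0.05816
Lq = λWq = 13.9 × 0.05816 = 0.8084 ✔ (matches Method 1)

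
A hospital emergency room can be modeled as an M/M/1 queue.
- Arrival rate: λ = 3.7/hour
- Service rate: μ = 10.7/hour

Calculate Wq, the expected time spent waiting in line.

First, compute utilization: ρ = λ/μ = 3.7/10.7 = 0.3458
For M/M/1: Wq = λ/(μ(μ-λ))
Wq = 3.7/(10.7 × (10.7-3.7))
Wq = 3.7/(10.7 × 7.00)
Wq = 0.04940 hours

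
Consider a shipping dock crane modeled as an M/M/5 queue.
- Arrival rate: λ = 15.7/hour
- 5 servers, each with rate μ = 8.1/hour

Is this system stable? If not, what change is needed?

Stability requires ρ = λ/(cμ) < 1
ρ = 15.7/(5 × 8.1) = 15.7/40.50 = 0.3877
Since 0.3877 < 1, the system is STABLE.
The servers are busy 38.77% of the time.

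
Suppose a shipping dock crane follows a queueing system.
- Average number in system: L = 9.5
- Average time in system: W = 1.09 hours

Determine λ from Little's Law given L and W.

Little's Law: L = λW, so λ = L/W
λ = 9.5/1.09 = 8.7156 containers/hour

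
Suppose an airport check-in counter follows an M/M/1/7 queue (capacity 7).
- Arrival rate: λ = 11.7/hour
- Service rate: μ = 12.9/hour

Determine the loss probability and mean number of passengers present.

ρ = λ/μ = 11.7/12.9 = 0.90698
P₀ = (1-ρ)/(1-ρ^(K+1)) = (1-0.90698)/(1-0.90698^8) = 0.09302/0.5421 = 0.1716
P_K = P₀×ρ^K = 0.171596 × 0.90698^7 = 0.171596 × 0.504875 = 0.08663
Blocking probability P_7 = 0.08663 (8.66%)
L = ρ[1 - (K+1)ρ^K + Kρ^(K+1)] / [(1-ρ)(1-ρ^(K+1))]
L = 0.90698 × (1 - 8×0.5048751 + 7×0.4579116) / ((1 - 0.90698) × (1 - 0.4579116)) = 2.9926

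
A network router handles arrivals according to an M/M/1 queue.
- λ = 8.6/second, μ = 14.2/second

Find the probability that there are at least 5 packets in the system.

ρ = λ/μ = 8.6/14.2 = 0.60563
P(N ≥ n) = ρⁿ
P(N ≥ 5) = 0.60563^5
P(N ≥ 5) = 0.08148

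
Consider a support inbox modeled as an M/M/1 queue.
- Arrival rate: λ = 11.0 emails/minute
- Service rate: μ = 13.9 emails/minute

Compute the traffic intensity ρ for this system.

Server utilization: ρ = λ/μ
ρ = 11.0/13.9 = 0.7914
The server is busy 79.14% of the time.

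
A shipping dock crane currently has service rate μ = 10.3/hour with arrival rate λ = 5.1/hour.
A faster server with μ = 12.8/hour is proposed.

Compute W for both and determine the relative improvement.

System 1: ρ₁ = 5.1/10.3 = 0.4951, W₁ = 1/(10.3-5.1) = 0.19231
System 2: ρ₂ = 5.1/12.8 = 0.3984, W₂ = 1/(12.8-5.1) = 0.12987
Improvement: (W₁-W₂)/W₁ = (0.19231-0.12987)/0.19231 = 32.47%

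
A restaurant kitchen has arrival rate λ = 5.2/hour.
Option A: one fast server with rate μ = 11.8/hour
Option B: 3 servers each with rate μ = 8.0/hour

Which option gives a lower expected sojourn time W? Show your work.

Option A: single server μ = 11.8 (M/M/1)
  ρ_A = 5.2/11.8 = 0.4407
  W_A = 1/(μ-λ) = 1/(11.8-5.2) = 1/6.60 = 0.1515

Option B: 3 servers μ = 8.0 (M/M/3)
  ρ_B = λ/(cμ) = 5.2/(3×8.0) = 0.2167
  Offered load a = λ/μ = cρ = 5.2/8.0 = 0.6500
  P₀ = [ Σₙ₌₀^2 aⁿ/n! + a^3/(3!(1-ρ)) ]⁻¹
  Σ = a^0/0! + a^1/1! + a^2/2! = 1.0000 + 0.6500 + 0.2113 = 1.8613
  a^3/(3!(1-ρ)) = 0.2746/(6 × 0.7833) = 0.05843
  P₀ = 1/(1.8613 + 0.05843) = 0.5209
  Lq = P₀·a^3·ρ / (3!(1-ρ)²) = 0.5209 × 0.2746 × 0.2167 / (6 × 0.6136) = 0.008419
  Wq_B = Lq/λ = 0.008419/5.2 = 0.001619
  W_B = Wq_B + 1/μ = 0.001619 + 0.1250 = 0.1266

Since W_B = 0.1266 < W_A = 0.1515, Option B (multiple servers) has the shorter time in system.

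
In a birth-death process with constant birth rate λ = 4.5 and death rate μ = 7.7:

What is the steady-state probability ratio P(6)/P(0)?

For constant rates: P(n)/P(0) = (λ/μ)^n
P(6)/P(0) = (4.5/7.7)^6 = 0.58442^6 = 0.03984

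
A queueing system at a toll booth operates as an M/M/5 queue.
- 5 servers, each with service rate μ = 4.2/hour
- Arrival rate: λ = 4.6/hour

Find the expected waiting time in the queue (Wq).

Traffic intensity: ρ = λ/(cμ) = 4.6/(5×4.2) = 0.2190
Since ρ = 0.2190 < 1, system is stable.
Offered load a = λ/μ = cρ = 4.6/4.2 = 1.0952
P₀ = [ Σₙ₌₀^4 aⁿ/n! + a^5/(5!(1-ρ)) ]⁻¹
Σ = a^0/0! + a^1/1! + a^2/2! + a^3/3! + a^4/4! = 1.0000 + 1.0952 + 0.5998 + 0.2190 + 0.05995 = 2.9739
a^5/(5!(1-ρ)) = 1.5760/(120 × 0.7810) = 0.01682
P₀ = 1/(2.9739 + 0.01682) = 0.3344
Lq = P₀·a^5·ρ / (5!(1-ρ)²) = 0.3344 × 1.5760 × 0.2190 / (120 × 0.6099) = 0.001577
Wq = Lq/λ = 0.00157714/4.6 = 0.0003429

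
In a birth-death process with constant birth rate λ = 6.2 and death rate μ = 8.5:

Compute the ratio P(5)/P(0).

For constant rates: P(n)/P(0) = (λ/μ)^n
P(5)/P(0) = (6.2/8.5)^5 = 0.7294^5 = 0.2065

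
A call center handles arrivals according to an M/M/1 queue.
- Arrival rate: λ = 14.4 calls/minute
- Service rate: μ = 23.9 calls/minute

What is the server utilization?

Server utilization: ρ = λ/μ
ρ = 14.4/23.9 = 0.6025
The server is busy 60.25% of the time.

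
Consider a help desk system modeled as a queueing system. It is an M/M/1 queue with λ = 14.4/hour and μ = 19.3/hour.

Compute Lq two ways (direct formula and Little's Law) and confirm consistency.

Method 1 (direct): Lq = λ²/(μ(μ-λ)) = 207.36/(19.3 × 4.90) = 2.1927

Method 2 (Little's Law):
W = 1/(μ-λ) = 1/4.90 = 0.20408
Wq = W - 1/μ = 0.20408 - 0.051813 = 0.15227
Lq = λWq = 14.4 × 0.15227 = 2.1927 ✔ (matches Method 1)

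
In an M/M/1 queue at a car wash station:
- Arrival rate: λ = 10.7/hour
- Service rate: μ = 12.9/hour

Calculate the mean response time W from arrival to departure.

First, compute utilization: ρ = λ/μ = 10.7/12.9 = 0.8295
For M/M/1: W = 1/(μ-λ)
W = 1/(12.9-10.7) = 1/2.20
W = 0.4545 hours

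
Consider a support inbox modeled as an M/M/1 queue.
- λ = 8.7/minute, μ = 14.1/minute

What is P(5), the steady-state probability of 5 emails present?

ρ = λ/μ = 8.7/14.1 = 0.6170
P(n) = (1-ρ)ρⁿ
P(5) = (1-0.6170) × 0.6170^5
P(5) = 0.3830 × 0.08942
P(5) = 0.03425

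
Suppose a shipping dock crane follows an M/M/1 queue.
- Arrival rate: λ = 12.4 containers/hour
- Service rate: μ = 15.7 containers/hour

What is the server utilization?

Server utilization: ρ = λ/μ
ρ = 12.4/15.7 = 0.7898
The server is busy 78.98% of the time.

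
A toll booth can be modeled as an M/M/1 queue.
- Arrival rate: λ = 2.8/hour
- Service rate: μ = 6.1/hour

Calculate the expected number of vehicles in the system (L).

ρ = λ/μ = 2.8/6.1 = 0.4590
For M/M/1: L = λ/(μ-λ)
L = 2.8/(6.1-2.8) = 2.8/3.30
L = 0.8485 vehicles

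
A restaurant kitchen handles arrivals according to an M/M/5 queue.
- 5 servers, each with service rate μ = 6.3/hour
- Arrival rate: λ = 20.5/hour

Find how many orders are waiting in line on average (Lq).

Traffic intensity: ρ = λ/(cμ) = 20.5/(5×6.3) = 0.6508
Since ρ = 0.6508 < 1, system is stable.
Offered load a = λ/μ = cρ = 20.5/6.3 = 3.2540
P₀ = [ Σₙ₌₀^4 aⁿ/n! + a^5/(5!(1-ρ)) ]⁻¹
Σ = a^0/0! + a^1/1! + a^2/2! + a^3/3! + a^4/4! = 1.0000 + 3.2540 + 5.2942 + 5.7423 + 4.6713 = 19.9618
a^5/(5!(1-ρ)) = 364.8099/(120 × 0.349206) = 8.7057
P₀ = 1/(19.9618 + 8.7057) = 0.03488
Lq = P₀·a^5·ρ / (5!(1-ρ)²) = 0.034883 × 364.8099 × 0.65079 / (120 × 0.12195) = 0.5659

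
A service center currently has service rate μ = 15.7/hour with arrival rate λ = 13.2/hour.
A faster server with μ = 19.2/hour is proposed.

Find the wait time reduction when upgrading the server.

System 1: ρ₁ = 13.2/15.7 = 0.8408, W₁ = 1/(15.7-13.2) = 0.4000
System 2: ρ₂ = 13.2/19.2 = 0.6875, W₂ = 1/(19.2-13.2) = 0.1667
Improvement: (W₁-W₂)/W₁ = (0.4000-0.1667)/0.4000 = 58.33%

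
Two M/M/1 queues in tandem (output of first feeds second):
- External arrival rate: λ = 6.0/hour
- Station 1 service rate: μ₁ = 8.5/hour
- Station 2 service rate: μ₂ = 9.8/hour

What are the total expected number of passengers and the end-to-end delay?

By Jackson's theorem, each station behaves as independent M/M/1.
Station 1: ρ₁ = 6.0/8.5 = 0.7059, L₁ = ρ₁/(1-ρ₁) = λ/(μ₁-λ) = 6.0/2.50 = 2.4000
Station 2: ρ₂ = 6.0/9.8 = 0.6122, L₂ = ρ₂/(1-ρ₂) = λ/(μ₂-λ) = 6.0/3.80 = 1.5789
Total: L = L₁ + L₂ = 2.4000 + 1.5789 = 3.9789
W = L/λ = 3.9789/6.0 = 0.6632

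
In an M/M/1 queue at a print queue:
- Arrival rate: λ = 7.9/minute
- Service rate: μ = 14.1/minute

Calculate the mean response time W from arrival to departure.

First, compute utilization: ρ = λ/μ = 7.9/14.1 = 0.5603
For M/M/1: W = 1/(μ-λ)
W = 1/(14.1-7.9) = 1/6.20
W = 0.1613 minutes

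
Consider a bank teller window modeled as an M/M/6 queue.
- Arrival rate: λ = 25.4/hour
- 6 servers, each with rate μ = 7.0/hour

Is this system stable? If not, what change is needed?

Stability requires ρ = λ/(cμ) < 1
ρ = 25.4/(6 × 7.0) = 25.4/42.00 = 0.6048
Since 0.6048 < 1, the system is STABLE.
The servers are busy 60.48% of the time.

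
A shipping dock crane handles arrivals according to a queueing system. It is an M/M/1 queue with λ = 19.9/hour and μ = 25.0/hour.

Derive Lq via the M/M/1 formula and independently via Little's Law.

Method 1 (direct): Lq = λ²/(μ(μ-λ)) = 396.01/(25.0 × 5.10) = 3.1060

Method 2 (Little's Law):
W = 1/(μ-λ) = 1/5.10 = 0.19608
Wq = W - 1/μ = 0.19608 - 0.040000 = 0.15608
Lq = λWq = 19.9 × 0.15608 = 3.1060 ✔ (matches Method 1)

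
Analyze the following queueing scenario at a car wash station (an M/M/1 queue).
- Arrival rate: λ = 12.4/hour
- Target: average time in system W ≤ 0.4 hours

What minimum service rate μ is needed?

For M/M/1: W = 1/(μ-λ)
Need W ≤ 0.4, so 1/(μ-λ) ≤ 0.4
μ - λ ≥ 1/0.4 = 2.5000
μ ≥ 12.4 + 2.5000 = 14.9000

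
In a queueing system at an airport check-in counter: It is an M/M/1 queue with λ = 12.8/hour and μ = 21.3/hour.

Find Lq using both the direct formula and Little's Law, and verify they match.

Method 1 (direct): Lq = λ²/(μ(μ-λ)) = 163.84/(21.3 × 8.50) = 0.9049

Method 2 (Little's Law):
W = 1/(μ-λ) = 1/8.50 = 0.117647
Wq = W - 1/μ = 0.117647 - 0.0469484 = 0.070699
Lq = λWq = 12.8 × 0.070699 = 0.9049 ✔ (matches Method 1)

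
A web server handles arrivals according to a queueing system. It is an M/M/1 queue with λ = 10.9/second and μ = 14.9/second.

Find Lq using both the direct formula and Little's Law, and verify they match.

Method 1 (direct): Lq = λ²/(μ(μ-λ)) = 118.81/(14.9 × 4.00) = 1.9935

Method 2 (Little's Law):
W = 1/(μ-λ) = 1/4.00 = 0.2500
Wq = W - 1/μ = 0.2500 - 0.06711 = 0.18289
Lq = λWq = 10.9 × 0.18289 = 1.9935 ✔ (matches Method 1)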